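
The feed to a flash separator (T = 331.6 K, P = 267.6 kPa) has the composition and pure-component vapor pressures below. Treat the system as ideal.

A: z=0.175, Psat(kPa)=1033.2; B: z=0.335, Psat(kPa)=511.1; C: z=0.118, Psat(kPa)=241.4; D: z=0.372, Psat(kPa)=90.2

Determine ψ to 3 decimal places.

Raoult's law: Kᵢ = Pᵢˢᵃᵗ/P = Pᵢˢᵃᵗ/267.6.
  K_A = 1033.2/267.6 = 3.86099, K_B = 511.1/267.6 = 1.90994, K_C = 241.4/267.6 = 0.90209, K_D = 90.2/267.6 = 0.33707
Let ψ = V/F and solve Σ zᵢ(Kᵢ−1)/(1+ψ(Kᵢ−1)) = 0.
Check two-phase: ΣzᵢKᵢ = 1.547 > 1 and Σzᵢ/Kᵢ = 1.455 > 1, so g(0) = 0.547 > 0 and g(1) = -0.455 < 0.
Iterate (Newton) starting at ψ = 0.7:
  ψ = 0.700: g = -0.1196, g' = -0.833 → ψ = 0.556
  ψ = 0.556: g = -0.0074, g' = -0.747 → ψ = 0.546
Converged at ψ = 0.546.

ψ = 0.546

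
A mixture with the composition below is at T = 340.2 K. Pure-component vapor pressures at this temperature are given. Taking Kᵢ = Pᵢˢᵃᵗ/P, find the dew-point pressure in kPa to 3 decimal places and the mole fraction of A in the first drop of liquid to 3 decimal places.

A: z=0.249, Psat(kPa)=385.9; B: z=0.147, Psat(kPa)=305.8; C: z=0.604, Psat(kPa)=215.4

Pdew = 254.451 kPa, x_A = 0.164

At the dew point ψ → 1, so Σzᵢ/Kᵢ = 1 with Kᵢ = Pᵢˢᵃᵗ/P ⇒ 1/P = Σzᵢ/Pᵢˢᵃᵗ.
1/P = 0.249/385.9 + 0.147/305.8 + 0.604/215.4 = 0.003930 ⇒ P = 254.451 kPa
xᵢ = zᵢP/Pᵢˢᵃᵗ ⇒ x_A = 0.249·254.451/385.9 = 0.164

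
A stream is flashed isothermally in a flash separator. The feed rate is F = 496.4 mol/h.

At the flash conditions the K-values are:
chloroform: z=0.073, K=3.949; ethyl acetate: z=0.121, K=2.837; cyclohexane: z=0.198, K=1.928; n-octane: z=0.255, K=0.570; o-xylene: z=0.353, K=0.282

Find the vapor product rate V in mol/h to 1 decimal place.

Material balance + equilibrium reduce to Σ zᵢ(Kᵢ−1)/(1+β(Kᵢ−1)) = 0.
g(0) = ΣzᵢKᵢ − 1 = 0.258 and g(1) = 1 − Σzᵢ/Kᵢ = -0.863, so a root lies in (0, 1).
Iterate (Newton) starting at β = 0.5:
  β = 0.500: g = -0.2067, g' = -0.814 → β = 0.246
  β = 0.246: g = -0.0029, g' = -0.847 → β = 0.242
Converged at β = 0.242.
Then V = β·F = 0.2425·496.4 = 120.4 mol/h and L = F − V = 376.0 mol/h.

V = 120.4 mol/h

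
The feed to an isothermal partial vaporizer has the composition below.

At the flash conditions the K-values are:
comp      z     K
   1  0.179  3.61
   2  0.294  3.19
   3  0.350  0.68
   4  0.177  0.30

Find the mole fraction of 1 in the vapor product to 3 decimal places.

y_1 = 0.220

Rachford–Rice: g(β) = Σ zᵢ(Kᵢ−1)/(1+β(Kᵢ−1)) = 0.
g(0) = ΣzᵢKᵢ − 1 = 0.875 and g(1) = 1 − Σzᵢ/Kᵢ = -0.246, so a root lies in (0, 1).
Newton iteration, β⁰ = 0.5:
  β = 0.500: g = 0.1861, g' = -0.807 → β = 0.731
  β = 0.731: g = 0.0086, g' = -0.777 → β = 0.742
Converged at β = 0.742.
Compositions from xᵢ = zᵢ/(1+β(Kᵢ−1)), yᵢ = Kᵢxᵢ:
  1: x = 0.061, y = 0.220
  2: x = 0.112, y = 0.357
  3: x = 0.459, y = 0.312
  4: x = 0.368, y = 0.110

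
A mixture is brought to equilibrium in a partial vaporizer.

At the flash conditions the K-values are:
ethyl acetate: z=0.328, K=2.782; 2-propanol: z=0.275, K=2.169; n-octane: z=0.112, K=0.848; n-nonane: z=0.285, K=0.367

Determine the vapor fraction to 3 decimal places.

Newton–Raphson from ψ = 0.5:
  ψ = 0.500: g = 0.2296, g' = -0.688 → ψ = 0.834
  ψ = 0.834: g = -0.0034, g' = -0.780 → ψ = 0.829
Converged at ψ = 0.829.

ψ = 0.829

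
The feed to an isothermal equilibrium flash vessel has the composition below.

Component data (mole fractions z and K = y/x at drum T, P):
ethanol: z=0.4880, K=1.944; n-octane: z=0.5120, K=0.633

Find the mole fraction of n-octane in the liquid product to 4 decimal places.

x_n-octane = 0.7201

Binary case is linear: z₁(K₁−1)(1+V/F(K₂−1)) + z₂(K₂−1)(1+V/F(K₁−1)) = 0
⇒ V/F = [z₁(K₁−1)+z₂(K₂−1)] / [−(K₁−1)(K₂−1)] = 0.27277/0.34645 = 0.7873
Compositions from xᵢ = zᵢ/(1+V/F(Kᵢ−1)), yᵢ = Kᵢxᵢ:
  ethanol: x = 0.2799, y = 0.5442
  n-octane: x = 0.7201, y = 0.4558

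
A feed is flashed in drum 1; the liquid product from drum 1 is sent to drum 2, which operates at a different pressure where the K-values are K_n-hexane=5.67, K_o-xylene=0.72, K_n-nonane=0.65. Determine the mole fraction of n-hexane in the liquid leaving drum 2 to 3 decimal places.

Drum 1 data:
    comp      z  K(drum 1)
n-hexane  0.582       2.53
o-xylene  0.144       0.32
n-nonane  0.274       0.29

Drum 1:
Newton–Raphson from ψ₁ = 0.47:
  ψ₁ = 0.470: g = 0.0821, g' = -0.916 → ψ₁ = 0.560
  ψ₁ = 0.560: g = -0.0012, g' = -0.949 → ψ₁ = 0.558
Converged at ψ₁ = 0.558.
Drum-1 compositions:
  n-hexane: x = 0.314, y = 0.794
  o-xylene: x = 0.232, y = 0.074
  n-nonane: x = 0.454, y = 0.132
Drum-2 feed = drum-1 liquid: z₂ = (0.3139, 0.2322, 0.4540).
Drum 2:
Iterate (Newton) starting at ψ₂ = 0.5:
  ψ₂ = 0.500: g = 0.1713, g' = -0.722 → ψ₂ = 0.737
  ψ₂ = 0.737: g = 0.0338, g' = -0.477 → ψ₂ = 0.808
  ψ₂ = 0.808: g = 0.0014, g' = -0.439 → ψ₂ = 0.811
Converged at ψ₂ = 0.811.
  n-hexane: x = 0.066, y = 0.372
  o-xylene: x = 0.300, y = 0.216
  n-nonane: x = 0.634, y = 0.412

x_n-hexane (drum 2) = 0.066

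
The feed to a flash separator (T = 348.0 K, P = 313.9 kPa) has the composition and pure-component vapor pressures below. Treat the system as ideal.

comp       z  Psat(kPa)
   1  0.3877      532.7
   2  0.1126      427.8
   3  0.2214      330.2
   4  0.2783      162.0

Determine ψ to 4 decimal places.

ψ = 0.7863

Raoult's law: Kᵢ = Pᵢˢᵃᵗ/P = Pᵢˢᵃᵗ/313.9.
  K_1 = 532.7/313.9 = 1.697037, K_2 = 427.8/313.9 = 1.362854, K_3 = 330.2/313.9 = 1.051927, K_4 = 162.0/313.9 = 0.516088
Newton–Raphson from ψ = 0.5:
  ψ = 0.5000: g = 0.06853, g' = -0.2282 → ψ = 0.8003
  ψ = 0.8003: g = -0.00363, g' = -0.2607 → ψ = 0.7864
  ψ = 0.7864: g = -0.00002, g' = -0.2580 → ψ = 0.7863
Converged at ψ = 0.7863.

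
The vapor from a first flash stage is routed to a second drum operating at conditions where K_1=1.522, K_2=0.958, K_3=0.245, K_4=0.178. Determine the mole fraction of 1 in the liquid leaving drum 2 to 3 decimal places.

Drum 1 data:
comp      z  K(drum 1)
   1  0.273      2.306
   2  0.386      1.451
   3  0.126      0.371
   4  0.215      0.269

x_1 (drum 2) = 0.338

Drum 1:
Material balance + equilibrium reduce to Σ zᵢ(Kᵢ−1)/(1+ψ₁(Kᵢ−1)) = 0.
Feasibility: ΣzᵢKᵢ = 1.294, Σzᵢ/Kᵢ = 1.523 — both > 1, two phases present.
Newton–Raphson from ψ₁ = 0.58:
  ψ₁ = 0.580: g = -0.0568, g' = -0.670 → ψ₁ = 0.495
  ψ₁ = 0.495: g = -0.0027, g' = -0.612 → ψ₁ = 0.491
Converged at ψ₁ = 0.491.
Drum-1 compositions:
  1: x = 0.166, y = 0.384
  2: x = 0.316, y = 0.459
  3: x = 0.182, y = 0.068
  4: x = 0.335, y = 0.090
Drum-2 feed = drum-1 vapor: z₂ = (0.3836, 0.4586, 0.0676, 0.0902).
Drum 2:
Material balance + equilibrium reduce to Σ zᵢ(Kᵢ−1)/(1+ψ₂(Kᵢ−1)) = 0.
Check two-phase: ΣzᵢKᵢ = 1.056 > 1 and Σzᵢ/Kᵢ = 1.514 > 1, so g(0) = 0.056 > 0 and g(1) = -0.514 < 0.
Newton iteration, ψ₂⁰ = 0.67:
  ψ₂ = 0.670: g = -0.1398, g' = -0.518 → ψ₂ = 0.400
  ψ₂ = 0.400: g = -0.0376, g' = -0.287 → ψ₂ = 0.269
  ψ₂ = 0.269: g = -0.0032, g' = -0.242 → ψ₂ = 0.256
Converged at ψ₂ = 0.256.
  1: x = 0.338, y = 0.515
  2: x = 0.464, y = 0.444
  3: x = 0.084, y = 0.021
  4: x = 0.114, y = 0.020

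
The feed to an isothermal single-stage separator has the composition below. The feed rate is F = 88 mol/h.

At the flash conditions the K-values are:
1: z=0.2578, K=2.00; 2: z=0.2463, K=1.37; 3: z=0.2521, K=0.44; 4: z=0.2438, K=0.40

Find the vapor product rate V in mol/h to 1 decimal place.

V = 12.3 mol/h

Rachford–Rice: g(V/F) = Σ zᵢ(Kᵢ−1)/(1+V/F(Kᵢ−1)) = 0.
Check two-phase: ΣzᵢKᵢ = 1.0615 > 1 and Σzᵢ/Kᵢ = 1.4911 > 1, so g(0) = 0.0615 > 0 and g(1) = -0.4911 < 0.
Iterate (Newton) starting at V/F = 0.6:
  V/F = 0.6000: g = -0.20548, g' = -0.5169 → V/F = 0.2025
  V/F = 0.2025: g = -0.02656, g' = -0.4218 → V/F = 0.1395
  V/F = 0.1395: g = 0.00012, g' = -0.4266 → V/F = 0.1398
Converged at V/F = 0.1398.
Then V = V/F·F = 0.1398·88 = 12.3 mol/h and L = F − V = 75.7 mol/h.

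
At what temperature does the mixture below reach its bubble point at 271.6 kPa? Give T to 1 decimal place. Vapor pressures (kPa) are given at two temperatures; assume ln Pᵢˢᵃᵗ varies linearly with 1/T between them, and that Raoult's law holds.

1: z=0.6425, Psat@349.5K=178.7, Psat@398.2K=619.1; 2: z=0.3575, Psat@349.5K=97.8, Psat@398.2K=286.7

Bubble-point temperature: ΣzᵢPᵢˢᵃᵗ(T) = P. Interpolate ln Pᵢˢᵃᵗ = aᵢ + bᵢ/T.
  T = 349.5 K: ΣzᵢPᵢˢᵃᵗ = 149.78 kPa
  T = 398.2 K: ΣzᵢPᵢˢᵃᵗ = 500.27 kPa
  T = 373.9 K: ΣzᵢPᵢˢᵃᵗ = 284.88 kPa
  T = 361.7 K: ΣzᵢPᵢˢᵃᵗ = 208.78 kPa
  T = 367.8 K: ΣzᵢPᵢˢᵃᵗ = 244.50 kPa
  T = 370.9 K: ΣzᵢPᵢˢᵃᵗ = 264.41 kPa
  T = 372.4 K: ΣzᵢPᵢˢᵃᵗ = 274.50 kPa
Interpolating between 370.9 K and 372.4 K gives T ≈ 372.0 K.

T = 372.0 K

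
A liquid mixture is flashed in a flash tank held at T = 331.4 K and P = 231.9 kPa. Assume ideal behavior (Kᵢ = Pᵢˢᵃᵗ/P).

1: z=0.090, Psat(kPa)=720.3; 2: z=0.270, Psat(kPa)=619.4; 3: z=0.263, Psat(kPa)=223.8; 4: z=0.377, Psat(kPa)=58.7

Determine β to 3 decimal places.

Raoult's law: Kᵢ = Pᵢˢᵃᵗ/P = Pᵢˢᵃᵗ/231.9.
  K_1 = 720.3/231.9 = 3.10608, K_2 = 619.4/231.9 = 2.67098, K_3 = 223.8/231.9 = 0.96507, K_4 = 58.7/231.9 = 0.25313
Let β = V/F and solve Σ zᵢ(Kᵢ−1)/(1+β(Kᵢ−1)) = 0.
g(0) = ΣzᵢKᵢ − 1 = 0.350 and g(1) = 1 − Σzᵢ/Kᵢ = -0.892, so a root lies in (0, 1).
Iterate (Newton) starting at β = 0.44:
  β = 0.440: g = -0.0703, g' = -0.825 → β = 0.355
  β = 0.355: g = -0.0006, g' = -0.818 → β = 0.354
Converged at β = 0.354.

β = 0.354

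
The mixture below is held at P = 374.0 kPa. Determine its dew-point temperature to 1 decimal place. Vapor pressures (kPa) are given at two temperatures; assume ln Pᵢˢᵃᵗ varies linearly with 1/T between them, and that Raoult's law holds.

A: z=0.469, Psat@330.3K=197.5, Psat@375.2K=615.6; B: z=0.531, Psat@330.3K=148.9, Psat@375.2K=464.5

Dew-point temperature: Σzᵢ·P/Pᵢˢᵃᵗ(T) = 1. Interpolate ln Pᵢˢᵃᵗ = aᵢ + bᵢ/T.
  T = 330.3 K: ΣzᵢP/Pᵢˢᵃᵗ = 2.2219
  T = 375.2 K: ΣzᵢP/Pᵢˢᵃᵗ = 0.7125
  T = 352.8 K: ΣzᵢP/Pᵢˢᵃᵗ = 1.2119
  T = 364.0 K: ΣzᵢP/Pᵢˢᵃᵗ = 0.9217
  T = 358.4 K: ΣzᵢP/Pᵢˢᵃᵗ = 1.0546
  T = 361.2 K: ΣzᵢP/Pᵢˢᵃᵗ = 0.9854
Interpolating between 358.4 K and 361.2 K gives T ≈ 360.6 K.

T = 360.6 K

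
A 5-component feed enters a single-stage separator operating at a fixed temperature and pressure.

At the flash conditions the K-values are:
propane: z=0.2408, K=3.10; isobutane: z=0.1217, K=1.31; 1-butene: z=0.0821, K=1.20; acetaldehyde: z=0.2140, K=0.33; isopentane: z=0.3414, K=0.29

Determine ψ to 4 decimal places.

Let ψ = V/F and solve Σ zᵢ(Kᵢ−1)/(1+ψ(Kᵢ−1)) = 0.
g(0) = ΣzᵢKᵢ − 1 = 0.1741 and g(1) = 1 − Σzᵢ/Kᵢ = -1.0647, so a root lies in (0, 1).
Iterate (Newton) starting at ψ = 0.5:
  ψ = 0.5000: g = -0.29715, g' = -0.8951 → ψ = 0.1680
  ψ = 0.1680: g = -0.01126, g' = -0.9377 → ψ = 0.1560
  ψ = 0.1560: g = 0.00009, g' = -0.9537 → ψ = 0.1561
Converged at ψ = 0.1561.

ψ = 0.1561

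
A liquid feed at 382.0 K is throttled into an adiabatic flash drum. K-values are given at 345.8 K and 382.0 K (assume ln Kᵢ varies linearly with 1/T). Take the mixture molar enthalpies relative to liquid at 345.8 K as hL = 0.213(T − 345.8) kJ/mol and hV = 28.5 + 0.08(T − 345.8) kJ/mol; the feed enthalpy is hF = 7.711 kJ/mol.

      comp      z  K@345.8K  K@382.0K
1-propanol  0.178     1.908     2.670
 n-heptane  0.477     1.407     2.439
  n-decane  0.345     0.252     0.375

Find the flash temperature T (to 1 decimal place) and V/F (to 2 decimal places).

T = 347.0 K, V/F = 0.26

Adiabatic flash: solve Rachford–Rice at each trial T, then check hF = ψ·hV(T) + (1−ψ)·hL(T).
  T = 345.8 K: K = (1.908, 1.407, 0.252), RR gives ψ = 0.229, H_out = 6.526 kJ/mol
  T = 382.0 K: K = (2.670, 2.439, 0.375), RR gives ψ = 0.818, H_out = 27.078 kJ/mol
  T = 363.9 K: K = (2.276, 1.878, 0.310), RR gives ψ = 0.596, H_out = 19.410 kJ/mol
  T = 354.9 K: K = (2.090, 1.633, 0.281), RR gives ψ = 0.447, H_out = 14.132 kJ/mol
  T = 350.4 K: K = (1.999, 1.518, 0.266), RR gives ψ = 0.351, H_out = 10.764 kJ/mol
  T = 348.1 K: K = (1.953, 1.462, 0.259), RR gives ψ = 0.293, H_out = 8.765 kJ/mol
Linear interpolation between T = 345.8 (H_out = 6.526) and T = 348.1 (H_out = 8.765) on hF = 7.711 gives T ≈ 347.0 K, at which ψ = 0.26.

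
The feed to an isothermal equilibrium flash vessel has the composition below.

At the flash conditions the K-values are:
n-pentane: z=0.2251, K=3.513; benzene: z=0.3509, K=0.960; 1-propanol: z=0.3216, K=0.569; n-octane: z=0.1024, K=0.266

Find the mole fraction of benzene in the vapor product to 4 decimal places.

Iterate (Newton) starting at ψ = 0.4:
  ψ = 0.4000: g = -0.00604, g' = -0.5519 → ψ = 0.3890
  ψ = 0.3890: g = 0.00003, g' = -0.5584 → ψ = 0.3891
Converged at ψ = 0.3891.
Compositions from xᵢ = zᵢ/(1+ψ(Kᵢ−1)), yᵢ = Kᵢxᵢ:
  n-pentane: x = 0.1138, y = 0.3998
  benzene: x = 0.3564, y = 0.3422
  1-propanol: x = 0.3864, y = 0.2199
  n-octane: x = 0.1433, y = 0.0381

y_benzene = 0.3422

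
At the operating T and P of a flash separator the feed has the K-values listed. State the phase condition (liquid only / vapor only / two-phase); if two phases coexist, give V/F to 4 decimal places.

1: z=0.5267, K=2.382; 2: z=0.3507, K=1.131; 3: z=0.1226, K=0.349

vapor only

ΣzᵢKᵢ = 1.6940; Σzᵢ/Kᵢ = 0.8825.
Since Σzᵢ/Kᵢ < 1 the mixture is above its dew point — single vapor phase.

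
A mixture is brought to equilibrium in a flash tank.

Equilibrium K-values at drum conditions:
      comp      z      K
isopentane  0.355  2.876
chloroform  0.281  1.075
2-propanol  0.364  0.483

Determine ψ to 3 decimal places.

Let ψ = V/F and solve Σ zᵢ(Kᵢ−1)/(1+ψ(Kᵢ−1)) = 0.
Check two-phase: ΣzᵢKᵢ = 1.499 > 1 and Σzᵢ/Kᵢ = 1.138 > 1, so g(0) = 0.499 > 0 and g(1) = -0.138 < 0.
Newton–Raphson from ψ = 0.5:
  ψ = 0.500: g = 0.1102, g' = -0.511 → ψ = 0.716
  ψ = 0.716: g = 0.0056, g' = -0.474 → ψ = 0.727
Converged at ψ = 0.727.

ψ = 0.727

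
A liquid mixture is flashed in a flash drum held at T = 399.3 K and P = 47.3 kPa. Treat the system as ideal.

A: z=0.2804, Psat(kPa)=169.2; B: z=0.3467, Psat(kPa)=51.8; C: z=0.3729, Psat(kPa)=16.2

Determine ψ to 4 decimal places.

Raoult's law: Kᵢ = Pᵢˢᵃᵗ/P = Pᵢˢᵃᵗ/47.3.
  K_A = 169.2/47.3 = 3.577167, K_B = 51.8/47.3 = 1.095137, K_C = 16.2/47.3 = 0.342495
Let ψ = V/F and solve Σ zᵢ(Kᵢ−1)/(1+ψ(Kᵢ−1)) = 0.
Feasibility: ΣzᵢKᵢ = 1.5104, Σzᵢ/Kᵢ = 1.4837 — both > 1, two phases present.
Newton iteration, ψ⁰ = 0.5:
  ψ = 0.5000: g = -0.01802, g' = -0.7162 → ψ = 0.4748
  ψ = 0.4748: g = 0.00004, g' = -0.7203 → ψ = 0.4749
Converged at ψ = 0.4749.

ψ = 0.4749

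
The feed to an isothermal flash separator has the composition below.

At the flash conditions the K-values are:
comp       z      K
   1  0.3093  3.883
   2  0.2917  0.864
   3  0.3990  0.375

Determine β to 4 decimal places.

β = 0.4487

Rachford–Rice: g(β) = Σ zᵢ(Kᵢ−1)/(1+β(Kᵢ−1)) = 0.
g(0) = ΣzᵢKᵢ − 1 = 0.6027 and g(1) = 1 − Σzᵢ/Kᵢ = -0.4813, so a root lies in (0, 1).
Newton iteration, β⁰ = 0.55:
  β = 0.5500: g = -0.07801, g' = -0.7527 → β = 0.4464
  β = 0.4464: g = 0.00183, g' = -0.7975 → β = 0.4487
Converged at β = 0.4487.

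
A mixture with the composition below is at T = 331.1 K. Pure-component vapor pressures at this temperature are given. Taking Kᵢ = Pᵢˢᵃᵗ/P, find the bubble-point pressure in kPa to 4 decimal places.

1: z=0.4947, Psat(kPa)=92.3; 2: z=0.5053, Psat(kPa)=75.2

At the bubble point ψ → 0, so ΣzᵢKᵢ = 1 with Kᵢ = Pᵢˢᵃᵗ/P ⇒ P = ΣzᵢPᵢˢᵃᵗ.
P = 0.4947·92.3 + 0.5053·75.2 = 83.6594 kPa

Pbub = 83.6594 kPa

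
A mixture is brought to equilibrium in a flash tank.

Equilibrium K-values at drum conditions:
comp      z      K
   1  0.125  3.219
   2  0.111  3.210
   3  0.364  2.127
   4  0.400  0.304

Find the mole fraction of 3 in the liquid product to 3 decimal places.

x_3 = 0.219

Let β = V/F and solve Σ zᵢ(Kᵢ−1)/(1+β(Kᵢ−1)) = 0.
Feasibility: ΣzᵢKᵢ = 1.655, Σzᵢ/Kᵢ = 1.560 — both > 1, two phases present.
Iterate (Newton) starting at β = 0.5:
  β = 0.500: g = 0.0834, g' = -0.906 → β = 0.592
  β = 0.592: g = -0.0014, g' = -0.944 → β = 0.591
Converged at β = 0.591.
Compositions from xᵢ = zᵢ/(1+β(Kᵢ−1)), yᵢ = Kᵢxᵢ:
  1: x = 0.054, y = 0.174
  2: x = 0.048, y = 0.155
  3: x = 0.219, y = 0.465
  4: x = 0.679, y = 0.206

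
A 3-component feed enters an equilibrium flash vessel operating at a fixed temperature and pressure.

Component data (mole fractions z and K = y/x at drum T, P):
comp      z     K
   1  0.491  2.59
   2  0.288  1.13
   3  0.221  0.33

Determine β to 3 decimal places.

Newton–Raphson from β = 0.64:
  β = 0.640: g = 0.1623, g' = -0.613 → β = 0.905
  β = 0.905: g = -0.0223, g' = -0.852 → β = 0.879
  β = 0.879: g = -0.0006, g' = -0.806 → β = 0.878
Converged at β = 0.878.

β = 0.878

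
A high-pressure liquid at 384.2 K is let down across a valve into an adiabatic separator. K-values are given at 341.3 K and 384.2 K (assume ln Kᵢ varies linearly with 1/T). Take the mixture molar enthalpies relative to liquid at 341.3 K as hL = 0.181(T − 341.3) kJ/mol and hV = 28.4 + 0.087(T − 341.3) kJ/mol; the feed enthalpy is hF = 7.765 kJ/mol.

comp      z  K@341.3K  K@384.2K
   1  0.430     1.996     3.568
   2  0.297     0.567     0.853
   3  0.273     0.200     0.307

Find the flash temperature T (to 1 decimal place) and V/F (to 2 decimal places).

T = 347.2 K, V/F = 0.24

Adiabatic flash: solve Rachford–Rice at each trial T, then check hF = ψ·hV(T) + (1−ψ)·hL(T).
  T = 341.3 K: K = (1.996, 0.567, 0.200), RR gives ψ = 0.129, H_out = 3.653 kJ/mol
  T = 384.2 K: K = (3.568, 0.853, 0.307), RR gives ψ = 0.675, H_out = 24.214 kJ/mol
  T = 362.8 K: K = (2.717, 0.704, 0.251), RR gives ψ = 0.459, H_out = 15.988 kJ/mol
  T = 352.1 K: K = (2.341, 0.634, 0.225), RR gives ψ = 0.319, H_out = 10.687 kJ/mol
  T = 346.7 K: K = (2.164, 0.600, 0.212), RR gives ψ = 0.232, H_out = 7.458 kJ/mol
  T = 349.4 K: K = (2.252, 0.617, 0.219), RR gives ψ = 0.277, H_out = 9.132 kJ/mol
  T = 348.0 K: K = (2.206, 0.608, 0.215), RR gives ψ = 0.255, H_out = 8.280 kJ/mol
Linear interpolation between T = 346.7 (H_out = 7.458) and T = 348.0 (H_out = 8.280) on hF = 7.765 gives T ≈ 347.2 K, at which ψ = 0.24.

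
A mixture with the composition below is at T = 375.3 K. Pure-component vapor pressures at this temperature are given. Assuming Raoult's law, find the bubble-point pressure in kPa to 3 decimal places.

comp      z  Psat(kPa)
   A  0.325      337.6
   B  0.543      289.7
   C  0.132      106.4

At the bubble point ψ → 0, so ΣzᵢKᵢ = 1 with Kᵢ = Pᵢˢᵃᵗ/P ⇒ P = ΣzᵢPᵢˢᵃᵗ.
P = 0.325·337.6 + 0.543·289.7 + 0.132·106.4 = 281.072 kPa

Pbub = 281.072 kPa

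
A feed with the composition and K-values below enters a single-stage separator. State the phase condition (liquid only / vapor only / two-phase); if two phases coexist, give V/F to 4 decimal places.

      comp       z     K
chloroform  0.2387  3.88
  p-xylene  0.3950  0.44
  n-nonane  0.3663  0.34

ΣzᵢKᵢ = 1.2245; Σzᵢ/Kᵢ = 2.0366.
Both exceed 1, so a two-phase solution exists.
Rachford–Rice: g(ψ) = Σ zᵢ(Kᵢ−1)/(1+ψ(Kᵢ−1)) = 0.
Newton–Raphson from ψ = 0.5:
  ψ = 0.5000: g = -0.38631, g' = -0.9269 → ψ = 0.0832
  ψ = 0.0832: g = 0.06669, g' = -1.6031 → ψ = 0.1248
  ψ = 0.1248: g = 0.00436, g' = -1.4038 → ψ = 0.1279
  ψ = 0.1279: g = 0.00002, g' = -1.3913 → ψ = 0.1280
Converged at ψ = 0.1280.

two-phase, V/F = 0.1280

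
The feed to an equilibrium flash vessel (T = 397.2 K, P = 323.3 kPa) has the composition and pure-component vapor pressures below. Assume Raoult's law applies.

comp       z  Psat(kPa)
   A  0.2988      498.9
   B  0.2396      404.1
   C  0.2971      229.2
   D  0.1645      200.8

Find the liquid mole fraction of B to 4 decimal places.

Raoult's law: Kᵢ = Pᵢˢᵃᵗ/P = Pᵢˢᵃᵗ/323.3.
  K_A = 498.9/323.3 = 1.543149, K_B = 404.1/323.3 = 1.249923, K_C = 229.2/323.3 = 0.708939, K_D = 200.8/323.3 = 0.621095
Rachford–Rice: g(ψ) = Σ zᵢ(Kᵢ−1)/(1+ψ(Kᵢ−1)) = 0.
g(0) = ΣzᵢKᵢ − 1 = 0.0734 and g(1) = 1 − Σzᵢ/Kᵢ = -0.0693, so a root lies in (0, 1).
Newton iteration, ψ⁰ = 0.5:
  ψ = 0.5000: g = 0.00276, g' = -0.1368 → ψ = 0.5202
Converged at ψ = 0.5202.
Compositions from xᵢ = zᵢ/(1+ψ(Kᵢ−1)), yᵢ = Kᵢxᵢ:
  A: x = 0.2330, y = 0.3595
  B: x = 0.2120, y = 0.2650
  C: x = 0.3501, y = 0.2482
  D: x = 0.2049, y = 0.1273

x_B = 0.2120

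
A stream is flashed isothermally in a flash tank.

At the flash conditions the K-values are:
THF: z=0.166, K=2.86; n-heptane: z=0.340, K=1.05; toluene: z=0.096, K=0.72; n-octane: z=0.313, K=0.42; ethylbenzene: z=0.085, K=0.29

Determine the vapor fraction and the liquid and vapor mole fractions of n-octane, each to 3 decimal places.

Material balance + equilibrium reduce to Σ zᵢ(Kᵢ−1)/(1+ψ(Kᵢ−1)) = 0.
g(0) = ΣzᵢKᵢ − 1 = 0.057 and g(1) = 1 − Σzᵢ/Kᵢ = -0.554, so a root lies in (0, 1).
Newton iteration, ψ⁰ = 0.44:
  ψ = 0.440: g = -0.1757, g' = -0.465 → ψ = 0.062
  ψ = 0.062: g = 0.0151, g' = -0.631 → ψ = 0.086
Converged at ψ = 0.086.
Compositions from xᵢ = zᵢ/(1+ψ(Kᵢ−1)), yᵢ = Kᵢxᵢ:
  THF: x = 0.143, y = 0.409
  n-heptane: x = 0.339, y = 0.355
  toluene: x = 0.098, y = 0.071
  n-octane: x = 0.330, y = 0.138
  ethylbenzene: x = 0.091, y = 0.026

ψ = 0.086, x_n-octane = 0.330, y_n-octane = 0.138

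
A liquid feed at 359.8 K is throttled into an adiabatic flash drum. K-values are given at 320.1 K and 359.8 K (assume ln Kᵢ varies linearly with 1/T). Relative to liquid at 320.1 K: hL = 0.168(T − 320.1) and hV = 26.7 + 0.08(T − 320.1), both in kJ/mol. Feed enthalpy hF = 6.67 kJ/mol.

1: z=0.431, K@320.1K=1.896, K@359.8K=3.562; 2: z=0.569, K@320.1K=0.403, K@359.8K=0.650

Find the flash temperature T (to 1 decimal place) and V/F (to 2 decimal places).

Adiabatic flash: solve Rachford–Rice at each trial T, then check hF = ψ·hV(T) + (1−ψ)·hL(T).
  T = 320.1 K: K = (1.896, 0.403), RR gives ψ = 0.087, H_out = 2.320 kJ/mol
  T = 359.8 K: K = (3.562, 0.650), RR gives ψ = 1.000, H_out = 29.876 kJ/mol
  T = 340.0 K: K = (2.649, 0.519), RR gives ψ = 0.552, H_out = 17.105 kJ/mol
  T = 330.1 K: K = (2.254, 0.460), RR gives ψ = 0.344, H_out = 10.558 kJ/mol
  T = 325.1 K: K = (2.070, 0.431), RR gives ψ = 0.225, H_out = 6.761 kJ/mol
  T = 322.6 K: K = (1.982, 0.417), RR gives ψ = 0.159, H_out = 4.643 kJ/mol
  T = 323.9 K: K = (2.027, 0.424), RR gives ψ = 0.194, H_out = 5.766 kJ/mol
Linear interpolation between T = 323.9 (H_out = 5.766) and T = 325.1 (H_out = 6.761) on hF = 6.67 gives T ≈ 325.0 K, at which ψ = 0.22.

T = 325.0 K, V/F = 0.22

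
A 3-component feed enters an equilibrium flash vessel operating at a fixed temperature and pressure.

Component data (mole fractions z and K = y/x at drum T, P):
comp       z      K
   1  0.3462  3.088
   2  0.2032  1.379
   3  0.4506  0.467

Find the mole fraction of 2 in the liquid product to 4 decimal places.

Material balance + equilibrium reduce to Σ zᵢ(Kᵢ−1)/(1+ψ(Kᵢ−1)) = 0.
Feasibility: ΣzᵢKᵢ = 1.5597, Σzᵢ/Kᵢ = 1.2243 — both > 1, two phases present.
Newton iteration, ψ⁰ = 0.5:
  ψ = 0.5000: g = 0.09097, g' = -0.6198 → ψ = 0.6468
  ψ = 0.6468: g = 0.00288, g' = -0.5902 → ψ = 0.6516
Converged at ψ = 0.6516.
Compositions from xᵢ = zᵢ/(1+ψ(Kᵢ−1)), yᵢ = Kᵢxᵢ:
  1: x = 0.1467, y = 0.4529
  2: x = 0.1630, y = 0.2247
  3: x = 0.6904, y = 0.3224

x_2 = 0.1630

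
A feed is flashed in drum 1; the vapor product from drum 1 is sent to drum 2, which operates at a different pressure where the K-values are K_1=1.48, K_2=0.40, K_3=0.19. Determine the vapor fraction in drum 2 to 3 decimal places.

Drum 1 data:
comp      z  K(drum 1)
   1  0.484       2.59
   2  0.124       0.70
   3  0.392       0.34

Drum 1:
Newton iteration, ψ₁⁰ = 0.45:
  ψ₁ = 0.450: g = 0.0376, g' = -0.776 → ψ₁ = 0.498
Converged at ψ₁ = 0.498.
Drum-1 compositions:
  1: x = 0.270, y = 0.699
  2: x = 0.146, y = 0.102
  3: x = 0.584, y = 0.199
Drum-2 feed = drum-1 vapor: z₂ = (0.6993, 0.1021, 0.1986).
Drum 2:
Let ψ₂ = V/F and solve Σ zᵢ(Kᵢ−1)/(1+ψ₂(Kᵢ−1)) = 0.
Check two-phase: ΣzᵢKᵢ = 1.114 > 1 and Σzᵢ/Kᵢ = 1.773 > 1, so g(0) = 0.114 > 0 and g(1) = -0.773 < 0.
Iterate (Newton) starting at ψ₂ = 0.31:
  ψ₂ = 0.310: g = 0.0021, g' = -0.410 → ψ₂ = 0.315
Converged at ψ₂ = 0.315.
  1: x = 0.607, y = 0.899
  2: x = 0.126, y = 0.050
  3: x = 0.267, y = 0.051

V/F (drum 2) = 0.315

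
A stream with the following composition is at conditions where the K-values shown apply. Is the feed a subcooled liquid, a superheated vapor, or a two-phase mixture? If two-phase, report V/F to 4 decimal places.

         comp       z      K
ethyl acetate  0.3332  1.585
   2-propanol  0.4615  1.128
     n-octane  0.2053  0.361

ΣzᵢKᵢ = 1.1228; Σzᵢ/Kᵢ = 1.1881.
Both exceed 1, so a two-phase solution exists.
Newton iteration, ψ⁰ = 0.44:
  ψ = 0.4400: g = 0.02844, g' = -0.2411 → ψ = 0.5580
  ψ = 0.5580: g = -0.00179, g' = -0.2739 → ψ = 0.5514
Converged at ψ = 0.5514.

two-phase, V/F = 0.5514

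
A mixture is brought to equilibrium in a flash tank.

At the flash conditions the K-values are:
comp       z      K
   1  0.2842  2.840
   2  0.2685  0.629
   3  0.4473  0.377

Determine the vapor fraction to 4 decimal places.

ψ = 0.1464

Iterate (Newton) starting at ψ = 0.46:
  ψ = 0.4600: g = -0.22751, g' = -0.6771 → ψ = 0.1240
  ψ = 0.1240: g = 0.01938, g' = -0.8824 → ψ = 0.1459
  ψ = 0.1459: g = 0.00037, g' = -0.8493 → ψ = 0.1464
Converged at ψ = 0.1464.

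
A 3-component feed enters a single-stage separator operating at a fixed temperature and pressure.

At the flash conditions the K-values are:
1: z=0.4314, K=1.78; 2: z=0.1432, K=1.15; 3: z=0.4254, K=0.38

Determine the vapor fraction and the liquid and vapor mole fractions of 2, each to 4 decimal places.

Newton iteration, ψ⁰ = 0.5:
  ψ = 0.5000: g = -0.12018, g' = -0.4821 → ψ = 0.2507
  ψ = 0.2507: g = -0.01014, g' = -0.4159 → ψ = 0.2263
Converged at ψ = 0.2263.
Compositions from xᵢ = zᵢ/(1+ψ(Kᵢ−1)), yᵢ = Kᵢxᵢ:
  1: x = 0.3667, y = 0.6527
  2: x = 0.1385, y = 0.1593
  3: x = 0.4948, y = 0.1880

ψ = 0.2263, x_2 = 0.1385, y_2 = 0.1593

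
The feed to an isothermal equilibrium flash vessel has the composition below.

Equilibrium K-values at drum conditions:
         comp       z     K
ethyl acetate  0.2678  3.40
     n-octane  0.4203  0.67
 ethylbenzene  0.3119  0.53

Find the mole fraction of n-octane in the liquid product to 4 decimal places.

x_n-octane = 0.4803

Let ψ = V/F and solve Σ zᵢ(Kᵢ−1)/(1+ψ(Kᵢ−1)) = 0.
Feasibility: ΣzᵢKᵢ = 1.3574, Σzᵢ/Kᵢ = 1.2946 — both > 1, two phases present.
Newton–Raphson from ψ = 0.5:
  ψ = 0.5000: g = -0.06559, g' = -0.5021 → ψ = 0.3694
  ψ = 0.3694: g = 0.00536, g' = -0.5937 → ψ = 0.3784
  ψ = 0.3784: g = 0.00004, g' = -0.5853 → ψ = 0.3785
Converged at ψ = 0.3785.
Compositions from xᵢ = zᵢ/(1+ψ(Kᵢ−1)), yᵢ = Kᵢxᵢ:
  ethyl acetate: x = 0.1403, y = 0.4771
  n-octane: x = 0.4803, y = 0.3218
  ethylbenzene: x = 0.3794, y = 0.2011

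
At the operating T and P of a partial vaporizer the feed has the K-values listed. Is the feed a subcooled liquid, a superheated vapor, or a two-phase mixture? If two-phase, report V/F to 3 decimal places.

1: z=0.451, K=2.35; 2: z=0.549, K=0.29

two-phase, V/F = 0.229

ΣzᵢKᵢ = 1.219; Σzᵢ/Kᵢ = 2.085.
Both exceed 1, so a two-phase solution exists.
Let ψ = V/F and solve Σ zᵢ(Kᵢ−1)/(1+ψ(Kᵢ−1)) = 0.
Binary case is linear: z₁(K₁−1)(1+ψ(K₂−1)) + z₂(K₂−1)(1+ψ(K₁−1)) = 0
⇒ ψ = [z₁(K₁−1)+z₂(K₂−1)] / [−(K₁−1)(K₂−1)] = 0.2191/0.9585 = 0.229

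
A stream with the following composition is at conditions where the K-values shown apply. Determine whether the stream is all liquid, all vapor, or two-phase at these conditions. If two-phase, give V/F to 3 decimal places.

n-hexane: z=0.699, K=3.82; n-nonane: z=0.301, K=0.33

ΣzᵢKᵢ = 2.770; Σzᵢ/Kᵢ = 1.095.
Both exceed 1, so a two-phase solution exists.
Rachford–Rice: g(ψ) = Σ zᵢ(Kᵢ−1)/(1+ψ(Kᵢ−1)) = 0.
Newton–Raphson from ψ = 0.37:
  ψ = 0.370: g = 0.6965, g' = -1.570 → ψ = 0.814
  ψ = 0.814: g = 0.1550, g' = -1.165 → ψ = 0.947
  ψ = 0.947: g = -0.0142, g' = -1.423 → ψ = 0.937
Converged at ψ = 0.937.

two-phase, V/F = 0.937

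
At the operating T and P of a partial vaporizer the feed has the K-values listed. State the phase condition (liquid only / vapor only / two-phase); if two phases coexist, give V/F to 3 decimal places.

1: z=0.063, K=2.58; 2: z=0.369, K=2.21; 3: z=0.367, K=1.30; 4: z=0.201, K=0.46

ΣzᵢKᵢ = 1.548; Σzᵢ/Kᵢ = 0.911.
Since Σzᵢ/Kᵢ < 1 the mixture is above its dew point — single vapor phase.

vapor only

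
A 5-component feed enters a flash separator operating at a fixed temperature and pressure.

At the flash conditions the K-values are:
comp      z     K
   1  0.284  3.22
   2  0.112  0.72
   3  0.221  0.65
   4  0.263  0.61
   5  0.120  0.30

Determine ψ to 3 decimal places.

Newton iteration, ψ⁰ = 0.39:
  ψ = 0.390: g = -0.0234, g' = -0.616 → ψ = 0.352
  ψ = 0.352: g = 0.0005, g' = -0.644 → ψ = 0.353
Converged at ψ = 0.353.

ψ = 0.353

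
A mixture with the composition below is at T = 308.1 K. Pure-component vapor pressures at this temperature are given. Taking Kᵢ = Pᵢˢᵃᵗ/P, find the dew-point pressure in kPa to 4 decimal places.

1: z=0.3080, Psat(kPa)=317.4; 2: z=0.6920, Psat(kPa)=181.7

At the dew point ψ → 1, so Σzᵢ/Kᵢ = 1 with Kᵢ = Pᵢˢᵃᵗ/P ⇒ 1/P = Σzᵢ/Pᵢˢᵃᵗ.
1/P = 0.3080/317.4 + 0.6920/181.7 = 0.0047789 ⇒ P = 209.2549 kPa

Pdew = 209.2549 kPa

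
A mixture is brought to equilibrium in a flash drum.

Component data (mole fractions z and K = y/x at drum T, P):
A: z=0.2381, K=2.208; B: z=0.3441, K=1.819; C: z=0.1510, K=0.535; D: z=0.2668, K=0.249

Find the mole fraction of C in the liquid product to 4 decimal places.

Newton iteration, β⁰ = 0.5:
  β = 0.5000: g = -0.03307, g' = -0.6925 → β = 0.4522
  β = 0.4522: g = -0.00068, g' = -0.6656 → β = 0.4512
Converged at β = 0.4512.
Compositions from xᵢ = zᵢ/(1+β(Kᵢ−1)), yᵢ = Kᵢxᵢ:
  A: x = 0.1541, y = 0.3403
  B: x = 0.2512, y = 0.4570
  C: x = 0.1911, y = 0.1022
  D: x = 0.4036, y = 0.1005

x_C = 0.1911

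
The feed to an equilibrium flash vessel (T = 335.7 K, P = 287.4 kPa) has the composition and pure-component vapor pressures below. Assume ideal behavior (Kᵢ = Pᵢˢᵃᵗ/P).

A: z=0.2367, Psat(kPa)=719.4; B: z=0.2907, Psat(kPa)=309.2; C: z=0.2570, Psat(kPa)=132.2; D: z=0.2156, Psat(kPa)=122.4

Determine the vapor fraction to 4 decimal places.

Raoult's law: Kᵢ = Pᵢˢᵃᵗ/P = Pᵢˢᵃᵗ/287.4.
  K_A = 719.4/287.4 = 2.503132, K_B = 309.2/287.4 = 1.075852, K_C = 132.2/287.4 = 0.459986, K_D = 122.4/287.4 = 0.425887
Let ψ = V/F and solve Σ zᵢ(Kᵢ−1)/(1+ψ(Kᵢ−1)) = 0.
Feasibility: ΣzᵢKᵢ = 1.1153, Σzᵢ/Kᵢ = 1.4297 — both > 1, two phases present.
Iterate (Newton) starting at ψ = 0.5:
  ψ = 0.5000: g = -0.13936, g' = -0.4563 → ψ = 0.1946
  ψ = 0.1946: g = 0.00258, g' = -0.5054 → ψ = 0.1997
Converged at ψ = 0.1997.

ψ = 0.1997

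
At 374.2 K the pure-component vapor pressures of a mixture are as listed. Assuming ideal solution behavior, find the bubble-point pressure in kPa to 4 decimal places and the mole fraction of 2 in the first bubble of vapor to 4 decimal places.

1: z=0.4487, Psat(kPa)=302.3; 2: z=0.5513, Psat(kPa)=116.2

At the bubble point ψ → 0, so ΣzᵢKᵢ = 1 with Kᵢ = Pᵢˢᵃᵗ/P ⇒ P = ΣzᵢPᵢˢᵃᵗ.
P = 0.4487·302.3 + 0.5513·116.2 = 199.7031 kPa
yᵢ = zᵢPᵢˢᵃᵗ/P ⇒ y_2 = 0.5513·116.2/199.7031 = 0.3208

Pbub = 199.7031 kPa, y_2 = 0.3208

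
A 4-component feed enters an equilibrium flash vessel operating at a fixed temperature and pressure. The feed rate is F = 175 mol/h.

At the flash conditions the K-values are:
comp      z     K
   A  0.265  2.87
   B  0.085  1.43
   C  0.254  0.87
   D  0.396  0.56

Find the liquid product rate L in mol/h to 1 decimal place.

Material balance + equilibrium reduce to Σ zᵢ(Kᵢ−1)/(1+ψ(Kᵢ−1)) = 0.
g(0) = ΣzᵢKᵢ − 1 = 0.325 and g(1) = 1 − Σzᵢ/Kᵢ = -0.151, so a root lies in (0, 1).
Newton iteration, ψ⁰ = 0.5:
  ψ = 0.500: g = 0.0275, g' = -0.389 → ψ = 0.571
  ψ = 0.571: g = 0.0008, g' = -0.369 → ψ = 0.573
Converged at ψ = 0.573.
Then V = ψ·F = 0.5727·175 = 100.2 mol/h and L = F − V = 74.8 mol/h.

L = 74.8 mol/h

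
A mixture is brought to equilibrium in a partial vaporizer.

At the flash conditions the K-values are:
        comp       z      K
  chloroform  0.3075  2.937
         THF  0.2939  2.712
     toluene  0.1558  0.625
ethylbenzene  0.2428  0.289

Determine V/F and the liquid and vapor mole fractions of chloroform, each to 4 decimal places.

Material balance + equilibrium reduce to Σ zᵢ(Kᵢ−1)/(1+V/F(Kᵢ−1)) = 0.
g(0) = ΣzᵢKᵢ − 1 = 0.8677 and g(1) = 1 − Σzᵢ/Kᵢ = -0.3025, so a root lies in (0, 1).
Newton iteration, V/F⁰ = 0.5:
  V/F = 0.5000: g = 0.23392, g' = -0.8765 → V/F = 0.7669
  V/F = 0.7669: g = -0.00444, g' = -0.9845 → V/F = 0.7624
Converged at V/F = 0.7624.
Compositions from xᵢ = zᵢ/(1+V/F(Kᵢ−1)), yᵢ = Kᵢxᵢ:
  chloroform: x = 0.1242, y = 0.3647
  THF: x = 0.1275, y = 0.3458
  toluene: x = 0.2182, y = 0.1364
  ethylbenzene: x = 0.5302, y = 0.1532

V/F = 0.7624, x_chloroform = 0.1242, y_chloroform = 0.3647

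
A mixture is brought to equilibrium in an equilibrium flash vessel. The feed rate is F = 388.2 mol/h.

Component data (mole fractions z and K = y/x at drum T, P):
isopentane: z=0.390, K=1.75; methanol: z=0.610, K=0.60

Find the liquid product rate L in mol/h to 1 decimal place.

Binary case is linear: z₁(K₁−1)(1+V/F(K₂−1)) + z₂(K₂−1)(1+V/F(K₁−1)) = 0
⇒ V/F = [z₁(K₁−1)+z₂(K₂−1)] / [−(K₁−1)(K₂−1)] = 0.0485/0.3000 = 0.162
Then V = V/F·F = 0.1617·388.2 = 62.8 mol/h and L = F − V = 325.4 mol/h.

L = 325.4 mol/h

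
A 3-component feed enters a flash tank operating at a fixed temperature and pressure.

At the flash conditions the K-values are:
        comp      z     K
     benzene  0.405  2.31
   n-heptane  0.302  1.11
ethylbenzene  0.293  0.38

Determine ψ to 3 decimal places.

ψ = 0.675

Newton–Raphson from ψ = 0.51:
  ψ = 0.510: g = 0.0838, g' = -0.494 → ψ = 0.680
  ψ = 0.680: g = -0.0024, g' = -0.534 → ψ = 0.675
Converged at ψ = 0.675.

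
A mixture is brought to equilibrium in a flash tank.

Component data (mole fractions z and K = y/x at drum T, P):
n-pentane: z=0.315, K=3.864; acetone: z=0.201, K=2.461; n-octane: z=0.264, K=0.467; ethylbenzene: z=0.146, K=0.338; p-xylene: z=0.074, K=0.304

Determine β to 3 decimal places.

Rachford–Rice: g(β) = Σ zᵢ(Kᵢ−1)/(1+β(Kᵢ−1)) = 0.
g(0) = ΣzᵢKᵢ − 1 = 0.907 and g(1) = 1 − Σzᵢ/Kᵢ = -0.404, so a root lies in (0, 1).
Newton–Raphson from β = 0.69:
  β = 0.690: g = -0.0502, g' = -0.935 → β = 0.636
Converged at β = 0.636.

β = 0.636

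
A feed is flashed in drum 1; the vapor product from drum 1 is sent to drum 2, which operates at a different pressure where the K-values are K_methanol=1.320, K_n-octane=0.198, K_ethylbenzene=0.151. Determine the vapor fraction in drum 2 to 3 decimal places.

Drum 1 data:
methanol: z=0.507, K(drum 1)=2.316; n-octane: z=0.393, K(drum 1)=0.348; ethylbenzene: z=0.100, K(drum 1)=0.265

V/F (drum 2) = 0.279

Drum 1:
Rachford–Rice: g(ψ₁) = Σ zᵢ(Kᵢ−1)/(1+ψ₁(Kᵢ−1)) = 0.
Check two-phase: ΣzᵢKᵢ = 1.337 > 1 and Σzᵢ/Kᵢ = 1.726 > 1, so g(0) = 0.337 > 0 and g(1) = -0.726 < 0.
Newton–Raphson from ψ₁ = 0.5:
  ψ₁ = 0.500: g = -0.0940, g' = -0.822 → ψ₁ = 0.386
  ψ₁ = 0.386: g = -0.0024, g' = -0.790 → ψ₁ = 0.383
Converged at ψ₁ = 0.383.
Drum-1 compositions:
  methanol: x = 0.337, y = 0.781
  n-octane: x = 0.524, y = 0.182
  ethylbenzene: x = 0.139, y = 0.037
Drum-2 feed = drum-1 vapor: z₂ = (0.7809, 0.1822, 0.0369).
Drum 2:
Newton iteration, ψ₂⁰ = 0.53:
  ψ₂ = 0.530: g = -0.0975, g' = -0.501 → ψ₂ = 0.335
  ψ₂ = 0.335: g = -0.0180, g' = -0.337 → ψ₂ = 0.282
  ψ₂ = 0.282: g = -0.0008, g' = -0.309 → ψ₂ = 0.279
Converged at ψ₂ = 0.279.
  methanol: x = 0.717, y = 0.946
  n-octane: x = 0.235, y = 0.046
  ethylbenzene: x = 0.048, y = 0.007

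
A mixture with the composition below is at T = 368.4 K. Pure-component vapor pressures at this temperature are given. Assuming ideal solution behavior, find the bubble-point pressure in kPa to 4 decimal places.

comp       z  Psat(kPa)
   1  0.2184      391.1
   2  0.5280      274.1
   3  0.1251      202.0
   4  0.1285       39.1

Pbub = 260.4356 kPa

At the bubble point ψ → 0, so ΣzᵢKᵢ = 1 with Kᵢ = Pᵢˢᵃᵗ/P ⇒ P = ΣzᵢPᵢˢᵃᵗ.
P = 0.2184·391.1 + 0.5280·274.1 + 0.1251·202.0 + 0.1285·39.1 = 260.4356 kPa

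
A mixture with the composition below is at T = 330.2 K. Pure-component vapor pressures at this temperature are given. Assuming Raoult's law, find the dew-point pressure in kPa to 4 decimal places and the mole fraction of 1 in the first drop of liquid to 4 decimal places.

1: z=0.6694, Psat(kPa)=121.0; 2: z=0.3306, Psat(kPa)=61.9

At the dew point ψ → 1, so Σzᵢ/Kᵢ = 1 with Kᵢ = Pᵢˢᵃᵗ/P ⇒ 1/P = Σzᵢ/Pᵢˢᵃᵗ.
1/P = 0.6694/121.0 + 0.3306/61.9 = 0.0108731 ⇒ P = 91.9701 kPa
xᵢ = zᵢP/Pᵢˢᵃᵗ ⇒ x_1 = 0.6694·91.9701/121.0 = 0.5088

Pdew = 91.9701 kPa, x_1 = 0.5088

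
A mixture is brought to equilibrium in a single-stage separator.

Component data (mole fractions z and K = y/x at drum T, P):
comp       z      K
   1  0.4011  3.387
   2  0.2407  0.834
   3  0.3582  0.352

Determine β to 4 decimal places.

Newton–Raphson from β = 0.47:
  β = 0.4700: g = 0.07411, g' = -0.8264 → β = 0.5597
  β = 0.5597: g = 0.00162, g' = -0.7972 → β = 0.5617
Converged at β = 0.5617.

β = 0.5617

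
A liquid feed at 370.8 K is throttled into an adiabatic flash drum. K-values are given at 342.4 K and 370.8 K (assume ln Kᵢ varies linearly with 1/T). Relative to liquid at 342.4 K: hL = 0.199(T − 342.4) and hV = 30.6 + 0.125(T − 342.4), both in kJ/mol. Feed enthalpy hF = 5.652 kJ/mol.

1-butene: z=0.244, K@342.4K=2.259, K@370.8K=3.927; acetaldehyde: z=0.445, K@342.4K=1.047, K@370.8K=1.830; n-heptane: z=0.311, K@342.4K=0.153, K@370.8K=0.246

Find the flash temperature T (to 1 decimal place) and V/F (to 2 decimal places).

Adiabatic flash: solve Rachford–Rice at each trial T, then check hF = ψ·hV(T) + (1−ψ)·hL(T).
  T = 342.4 K: K = (2.259, 1.047, 0.153), RR gives ψ = 0.110, H_out = 3.374 kJ/mol
  T = 370.8 K: K = (3.927, 1.830, 0.246), RR gives ψ = 0.674, H_out = 24.867 kJ/mol
  T = 356.6 K: K = (3.011, 1.400, 0.196), RR gives ψ = 0.470, H_out = 16.713 kJ/mol
  T = 349.5 K: K = (2.616, 1.214, 0.174), RR gives ψ = 0.319, H_out = 11.020 kJ/mol
  T = 345.9 K: K = (2.430, 1.127, 0.163), RR gives ψ = 0.222, H_out = 7.439 kJ/mol
  T = 344.1 K: K = (2.341, 1.085, 0.158), RR gives ψ = 0.167, H_out = 5.427 kJ/mol
Linear interpolation between T = 344.1 (H_out = 5.427) and T = 345.9 (H_out = 7.439) on hF = 5.652 gives T ≈ 344.3 K, at which ψ = 0.17.

T = 344.3 K, V/F = 0.17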